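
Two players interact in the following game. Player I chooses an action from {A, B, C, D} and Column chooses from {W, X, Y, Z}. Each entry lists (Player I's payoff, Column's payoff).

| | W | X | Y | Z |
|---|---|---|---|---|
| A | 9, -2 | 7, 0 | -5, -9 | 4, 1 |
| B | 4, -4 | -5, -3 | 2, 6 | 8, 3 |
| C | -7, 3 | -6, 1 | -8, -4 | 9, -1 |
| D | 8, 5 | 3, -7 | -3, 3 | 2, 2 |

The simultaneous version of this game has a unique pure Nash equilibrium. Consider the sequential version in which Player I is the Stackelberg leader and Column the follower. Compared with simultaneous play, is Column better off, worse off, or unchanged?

worse off

Solve by backward induction (Player I leads).
- A → Column plays Z (best of -2, 0, -9, 1); Player I gets 4.
- B → Column plays Y (best of -4, -3, 6, 3); Player I gets 2.
- C → Column plays W (best of 3, 1, -4, -1); Player I gets -7.
- D → Column plays W (best of 5, -7, 3, 2); Player I gets 8.
Maximizing over 4, 2, -7, 8, Player I chooses D. Subgame-perfect outcome: (D, W) with payoffs (8, 5).
For the simultaneous game, intersect best replies.
Player I's best replies: W→A; X→A; Y→B; Z→C.
Column's best replies: A→Z; B→Y; C→W; D→W.
Only (B, Y) has each player best-responding; Nash payoffs (2, 6).
Column earns 5 sequentially versus 6 at the Nash outcome: worse off.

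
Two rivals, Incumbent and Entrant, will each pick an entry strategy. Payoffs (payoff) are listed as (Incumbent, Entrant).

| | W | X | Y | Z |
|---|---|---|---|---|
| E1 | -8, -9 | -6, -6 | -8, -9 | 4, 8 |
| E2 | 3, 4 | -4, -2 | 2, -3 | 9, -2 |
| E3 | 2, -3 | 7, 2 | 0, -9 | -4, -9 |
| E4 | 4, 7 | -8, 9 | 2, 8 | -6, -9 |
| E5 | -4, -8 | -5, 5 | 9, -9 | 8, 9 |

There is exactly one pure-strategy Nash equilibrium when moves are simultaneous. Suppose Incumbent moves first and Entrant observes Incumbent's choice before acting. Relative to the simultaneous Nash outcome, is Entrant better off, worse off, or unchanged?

Work backward from Entrant's decision.
- E1: Entrant compares -9, -6, -9, 8 and picks Z; Incumbent would get 4.
- E2: Entrant compares 4, -2, -3, -2 and picks W; Incumbent would get 3.
- E3: Entrant compares -3, 2, -9, -9 and picks X; Incumbent would get 7.
- E4: Entrant compares 7, 9, 8, -9 and picks X; Incumbent would get -8.
- E5: Entrant compares -8, 5, -9, 9 and picks Z; Incumbent would get 8.
Incumbent's induced payoffs are 4, 3, 7, -8, 8, so Incumbent commits to E5. Subgame-perfect outcome: (E5, Z) with payoffs (8, 9).
Now find the simultaneous Nash equilibrium.
Incumbent's best replies: W→E4; X→E3; Y→E5; Z→E2.
Entrant's best replies: E1→Z; E2→W; E3→X; E4→X; E5→Z.
Only (E3, X) has each player best-responding; Nash payoffs (7, 2).
Entrant earns 9 sequentially versus 2 at the Nash outcome: better off.

better off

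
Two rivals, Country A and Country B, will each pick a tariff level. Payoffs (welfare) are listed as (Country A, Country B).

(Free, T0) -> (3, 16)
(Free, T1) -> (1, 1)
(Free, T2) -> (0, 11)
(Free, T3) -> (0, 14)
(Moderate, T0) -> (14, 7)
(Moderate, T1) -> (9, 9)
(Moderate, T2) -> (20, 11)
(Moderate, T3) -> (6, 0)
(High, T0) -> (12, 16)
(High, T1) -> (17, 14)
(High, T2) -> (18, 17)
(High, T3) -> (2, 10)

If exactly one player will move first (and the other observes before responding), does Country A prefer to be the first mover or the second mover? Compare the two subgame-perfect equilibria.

If Country A leads: Country B's best replies are Free→T0, Moderate→T2, High→T2; Country A's induced payoffs 3, 20, 18; outcome (Moderate, T2), payoffs (20, 11).
If Country B leads: Country A's best replies are T0→Moderate, T1→High, T2→Moderate, T3→Moderate; Country B's induced payoffs 7, 14, 11, 0; outcome (High, T1), payoffs (17, 14).
Country A gets 20 moving first and 17 moving second, so Country A prefers to move first.

first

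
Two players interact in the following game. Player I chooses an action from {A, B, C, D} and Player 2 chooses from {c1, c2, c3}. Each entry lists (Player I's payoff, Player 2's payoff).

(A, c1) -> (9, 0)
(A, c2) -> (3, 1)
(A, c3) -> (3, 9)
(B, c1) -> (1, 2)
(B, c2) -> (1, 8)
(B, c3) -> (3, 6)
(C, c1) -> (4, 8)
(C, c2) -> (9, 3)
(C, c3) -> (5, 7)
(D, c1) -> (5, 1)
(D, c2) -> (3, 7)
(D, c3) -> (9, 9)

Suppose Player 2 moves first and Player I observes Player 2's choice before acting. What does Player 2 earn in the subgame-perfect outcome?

Player I best-responds to each possible Player 2 move:
- c1 → Player I plays A (best of 9, 1, 4, 5); Player 2 gets 0.
- c2 → Player I plays C (best of 3, 1, 9, 3); Player 2 gets 3.
- c3 → Player I plays D (best of 3, 3, 5, 9); Player 2 gets 9.
Maximizing over 0, 3, 9, Player 2 chooses c3. Subgame-perfect outcome: (D, c3) with payoffs (9, 9).

9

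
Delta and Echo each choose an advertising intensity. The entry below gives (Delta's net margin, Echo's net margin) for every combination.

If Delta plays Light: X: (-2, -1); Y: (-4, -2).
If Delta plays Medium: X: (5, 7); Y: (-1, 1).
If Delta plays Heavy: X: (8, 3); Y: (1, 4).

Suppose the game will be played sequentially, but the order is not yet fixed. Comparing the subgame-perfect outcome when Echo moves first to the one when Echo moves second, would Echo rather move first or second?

If Delta leads: Echo's best replies are Light→X, Medium→X, Heavy→Y; Delta's induced payoffs -2, 5, 1; outcome (Medium, X), payoffs (5, 7).
If Echo leads: Delta's best replies are X→Heavy, Y→Heavy; Echo's induced payoffs 3, 4; outcome (Heavy, Y), payoffs (1, 4).
Echo gets 4 moving first and 7 moving second, so Echo prefers to move second.

second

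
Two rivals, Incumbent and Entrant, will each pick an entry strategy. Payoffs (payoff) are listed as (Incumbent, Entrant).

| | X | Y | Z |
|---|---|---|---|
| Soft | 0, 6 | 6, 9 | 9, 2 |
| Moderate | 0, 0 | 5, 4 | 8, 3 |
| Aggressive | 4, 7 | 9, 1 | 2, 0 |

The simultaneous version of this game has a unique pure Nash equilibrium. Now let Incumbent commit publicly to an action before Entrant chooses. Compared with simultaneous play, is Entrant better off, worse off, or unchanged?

Work backward from Entrant's decision.
- Soft: Entrant compares 6, 9, 2 and picks Y; Incumbent would get 6.
- Moderate: Entrant compares 0, 4, 3 and picks Y; Incumbent would get 5.
- Aggressive: Entrant compares 7, 1, 0 and picks X; Incumbent would get 4.
Among 6, 5, 4, the best is 6 at Soft. Subgame-perfect outcome: (Soft, Y) with payoffs (6, 9).
Now find the simultaneous Nash equilibrium.
Incumbent's best replies: X→Aggressive; Y→Aggressive; Z→Soft.
Entrant's best replies: Soft→Y; Moderate→Y; Aggressive→X.
Only (Aggressive, X) has each player best-responding; Nash payoffs (4, 7).
Entrant earns 9 sequentially versus 7 at the Nash outcome: better off.

better off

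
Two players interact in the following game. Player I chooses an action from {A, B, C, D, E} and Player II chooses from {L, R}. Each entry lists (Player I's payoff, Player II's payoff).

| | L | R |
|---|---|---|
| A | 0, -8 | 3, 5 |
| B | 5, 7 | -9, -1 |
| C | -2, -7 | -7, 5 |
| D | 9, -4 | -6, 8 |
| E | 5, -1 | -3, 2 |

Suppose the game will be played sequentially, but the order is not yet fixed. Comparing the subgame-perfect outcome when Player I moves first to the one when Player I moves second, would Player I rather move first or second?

If Player I leads: Player II's best replies are A→R, B→L, C→R, D→R, E→R; Player I's induced payoffs 3, 5, -7, -6, -3; outcome (B, L), payoffs (5, 7).
If Player II leads: Player I's best replies are L→D, R→A; Player II's induced payoffs -4, 5; outcome (A, R), payoffs (3, 5).
Player I gets 5 moving first and 3 moving second, so Player I prefers to move first.

first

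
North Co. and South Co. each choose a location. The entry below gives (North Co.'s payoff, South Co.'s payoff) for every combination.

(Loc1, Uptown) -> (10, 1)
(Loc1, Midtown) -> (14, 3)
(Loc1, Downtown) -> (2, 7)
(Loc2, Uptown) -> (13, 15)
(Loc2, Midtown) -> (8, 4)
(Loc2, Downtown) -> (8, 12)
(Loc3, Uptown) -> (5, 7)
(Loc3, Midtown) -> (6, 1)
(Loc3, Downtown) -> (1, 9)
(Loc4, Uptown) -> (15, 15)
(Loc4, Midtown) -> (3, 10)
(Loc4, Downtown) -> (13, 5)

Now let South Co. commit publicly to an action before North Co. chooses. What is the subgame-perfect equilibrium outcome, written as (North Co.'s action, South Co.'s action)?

(Loc4, Uptown)

Backward induction with South Co. moving first.
- Uptown: North Co. compares 10, 13, 5, 15 and picks Loc4; South Co. would get 15.
- Midtown: North Co. compares 14, 8, 6, 3 and picks Loc1; South Co. would get 3.
- Downtown: North Co. compares 2, 8, 1, 13 and picks Loc4; South Co. would get 5.
Maximizing over 15, 3, 5, South Co. chooses Uptown. Subgame-perfect outcome: (Loc4, Uptown) with payoffs (15, 15).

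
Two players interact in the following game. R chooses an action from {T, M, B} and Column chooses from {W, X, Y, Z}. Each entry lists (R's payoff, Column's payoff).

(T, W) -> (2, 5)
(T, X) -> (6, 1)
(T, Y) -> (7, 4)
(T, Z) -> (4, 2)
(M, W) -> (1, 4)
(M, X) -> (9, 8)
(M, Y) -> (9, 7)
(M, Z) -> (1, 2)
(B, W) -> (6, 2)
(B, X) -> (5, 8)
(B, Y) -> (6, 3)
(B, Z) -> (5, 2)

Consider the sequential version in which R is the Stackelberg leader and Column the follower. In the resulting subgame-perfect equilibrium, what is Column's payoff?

Work backward from Column's decision.
- T: BR = W, leader payoff 2.
- M: BR = X, leader payoff 9.
- B: BR = X, leader payoff 5.
Among 2, 9, 5, the best is 9 at M. Subgame-perfect outcome: (M, X) with payoffs (9, 8).

8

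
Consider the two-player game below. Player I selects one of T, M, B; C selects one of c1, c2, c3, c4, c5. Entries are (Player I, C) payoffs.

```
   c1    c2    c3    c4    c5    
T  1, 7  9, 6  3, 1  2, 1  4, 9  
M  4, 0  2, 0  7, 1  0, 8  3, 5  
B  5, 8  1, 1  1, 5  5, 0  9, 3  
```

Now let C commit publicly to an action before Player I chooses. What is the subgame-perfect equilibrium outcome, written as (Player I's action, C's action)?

(B, c1)

Work backward from Player I's decision.
- c1: BR = B, leader payoff 8.
- c2: BR = T, leader payoff 6.
- c3: BR = M, leader payoff 1.
- c4: BR = B, leader payoff 0.
- c5: BR = B, leader payoff 3.
Among 8, 6, 1, 0, 3, the best is 8 at c1. Subgame-perfect outcome: (B, c1) with payoffs (5, 8).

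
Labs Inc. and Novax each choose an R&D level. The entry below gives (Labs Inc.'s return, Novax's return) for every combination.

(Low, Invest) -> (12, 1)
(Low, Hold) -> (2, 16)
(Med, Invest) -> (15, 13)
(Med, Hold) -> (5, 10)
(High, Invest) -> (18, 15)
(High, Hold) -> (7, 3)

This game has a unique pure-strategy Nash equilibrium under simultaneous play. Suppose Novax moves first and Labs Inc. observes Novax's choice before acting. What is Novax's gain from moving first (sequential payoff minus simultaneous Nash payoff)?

Labs Inc. best-responds to each possible Novax move:
- Invest: Labs Inc. compares 12, 15, 18 and picks High; Novax would get 15.
- Hold: Labs Inc. compares 2, 5, 7 and picks High; Novax would get 3.
Maximizing over 15, 3, Novax chooses Invest. Subgame-perfect outcome: (High, Invest) with payoffs (18, 15).
Now find the simultaneous Nash equilibrium.
Labs Inc.'s best replies: Invest→High; Hold→High.
Novax's best replies: Low→Hold; Med→Invest; High→Invest.
Only (High, Invest) has each player best-responding; Nash payoffs (18, 15).
Novax's commitment gain: 15 − 15 = 0.

0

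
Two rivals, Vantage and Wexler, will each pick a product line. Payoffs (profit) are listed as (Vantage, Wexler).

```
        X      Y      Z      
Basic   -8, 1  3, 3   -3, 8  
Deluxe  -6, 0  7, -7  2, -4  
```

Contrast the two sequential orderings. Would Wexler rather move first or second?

If Vantage leads: Wexler's best replies are Basic→Z, Deluxe→X; Vantage's induced payoffs -3, -6; outcome (Basic, Z), payoffs (-3, 8).
If Wexler leads: Vantage's best replies are X→Deluxe, Y→Deluxe, Z→Deluxe; Wexler's induced payoffs 0, -7, -4; outcome (Deluxe, X), payoffs (-6, 0).
Wexler gets 0 moving first and 8 moving second, so Wexler prefers to move second.

second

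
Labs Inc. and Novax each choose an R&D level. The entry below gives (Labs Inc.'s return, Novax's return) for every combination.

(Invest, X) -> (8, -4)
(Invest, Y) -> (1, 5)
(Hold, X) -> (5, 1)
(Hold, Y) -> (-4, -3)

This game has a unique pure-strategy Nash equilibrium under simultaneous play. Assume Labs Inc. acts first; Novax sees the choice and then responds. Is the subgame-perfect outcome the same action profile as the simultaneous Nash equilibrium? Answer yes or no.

no

Novax best-responds to each possible Labs Inc. move:
- Invest → Novax plays Y (best of -4, 5); Labs Inc. gets 1.
- Hold → Novax plays X (best of 1, -3); Labs Inc. gets 5.
Labs Inc.'s induced payoffs are 1, 5, so Labs Inc. commits to Hold. Subgame-perfect outcome: (Hold, X) with payoffs (5, 1).
For the simultaneous game, intersect best replies.
Labs Inc.'s best replies: X→Invest; Y→Invest.
Novax's best replies: Invest→Y; Hold→X.
Only (Invest, Y) has each player best-responding; Nash payoffs (1, 5).
Sequential outcome (Hold, X) differs from the Nash profile (Invest, Y).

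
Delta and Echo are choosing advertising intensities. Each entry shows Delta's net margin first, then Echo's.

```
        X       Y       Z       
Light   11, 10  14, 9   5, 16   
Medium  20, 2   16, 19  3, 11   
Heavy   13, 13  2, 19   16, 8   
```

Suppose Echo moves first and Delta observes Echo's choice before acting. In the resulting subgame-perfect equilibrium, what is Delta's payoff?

Backward induction with Echo moving first.
- X: BR = Medium, leader payoff 2.
- Y: BR = Medium, leader payoff 19.
- Z: BR = Heavy, leader payoff 8.
Maximizing over 2, 19, 8, Echo chooses Y. Subgame-perfect outcome: (Medium, Y) with payoffs (16, 19).

16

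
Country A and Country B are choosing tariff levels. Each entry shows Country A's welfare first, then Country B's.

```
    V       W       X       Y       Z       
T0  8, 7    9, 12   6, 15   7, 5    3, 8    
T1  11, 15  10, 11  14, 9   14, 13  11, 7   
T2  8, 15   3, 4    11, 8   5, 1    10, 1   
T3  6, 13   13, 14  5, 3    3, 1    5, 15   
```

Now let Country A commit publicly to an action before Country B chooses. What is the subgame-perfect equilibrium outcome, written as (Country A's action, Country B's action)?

(T1, V)

Country B best-responds to each possible Country A move:
- T0: BR = X, leader payoff 6.
- T1: BR = V, leader payoff 11.
- T2: BR = V, leader payoff 8.
- T3: BR = Z, leader payoff 5.
Among 6, 11, 8, 5, the best is 11 at T1. Subgame-perfect outcome: (T1, V) with payoffs (11, 15).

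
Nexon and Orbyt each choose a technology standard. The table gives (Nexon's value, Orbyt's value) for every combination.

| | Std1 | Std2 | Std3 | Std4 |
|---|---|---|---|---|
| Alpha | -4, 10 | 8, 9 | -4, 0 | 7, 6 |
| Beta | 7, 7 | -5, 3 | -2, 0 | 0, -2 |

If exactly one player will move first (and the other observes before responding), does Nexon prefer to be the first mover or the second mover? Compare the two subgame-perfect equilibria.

If Nexon leads: Orbyt's best replies are Alpha→Std1, Beta→Std1; Nexon's induced payoffs -4, 7; outcome (Beta, Std1), payoffs (7, 7).
If Orbyt leads: Nexon's best replies are Std1→Beta, Std2→Alpha, Std3→Beta, Std4→Alpha; Orbyt's induced payoffs 7, 9, 0, 6; outcome (Alpha, Std2), payoffs (8, 9).
Nexon gets 7 moving first and 8 moving second, so Nexon prefers to move second.

second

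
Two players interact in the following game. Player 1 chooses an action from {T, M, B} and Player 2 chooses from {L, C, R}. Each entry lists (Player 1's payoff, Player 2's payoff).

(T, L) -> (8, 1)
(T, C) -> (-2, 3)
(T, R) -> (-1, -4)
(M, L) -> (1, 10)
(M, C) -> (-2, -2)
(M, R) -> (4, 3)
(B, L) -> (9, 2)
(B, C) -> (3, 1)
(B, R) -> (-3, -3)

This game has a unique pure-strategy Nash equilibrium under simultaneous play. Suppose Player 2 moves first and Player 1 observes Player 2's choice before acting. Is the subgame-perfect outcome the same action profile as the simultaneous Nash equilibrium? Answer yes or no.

Player 1 best-responds to each possible Player 2 move:
- L: Player 1 compares 8, 1, 9 and picks B; Player 2 would get 2.
- C: Player 1 compares -2, -2, 3 and picks B; Player 2 would get 1.
- R: Player 1 compares -1, 4, -3 and picks M; Player 2 would get 3.
Among 2, 1, 3, the best is 3 at R. Subgame-perfect outcome: (M, R) with payoffs (4, 3).
For the simultaneous game, intersect best replies.
Player 1's best replies: L→B; C→B; R→M.
Player 2's best replies: T→C; M→L; B→L.
The unique mutual best reply is (B, L), giving (9, 2).
Sequential outcome (M, R) differs from the Nash profile (B, L).

no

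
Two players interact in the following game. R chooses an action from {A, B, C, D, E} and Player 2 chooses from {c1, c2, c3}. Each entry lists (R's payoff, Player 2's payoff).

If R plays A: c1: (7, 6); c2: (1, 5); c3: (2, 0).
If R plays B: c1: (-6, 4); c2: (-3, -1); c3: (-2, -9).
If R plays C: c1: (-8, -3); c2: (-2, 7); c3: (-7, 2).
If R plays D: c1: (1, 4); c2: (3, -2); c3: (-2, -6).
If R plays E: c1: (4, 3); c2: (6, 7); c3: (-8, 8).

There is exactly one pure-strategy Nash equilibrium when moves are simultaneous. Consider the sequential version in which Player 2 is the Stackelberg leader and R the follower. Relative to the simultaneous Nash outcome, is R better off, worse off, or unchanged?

worse off

Backward induction with Player 2 moving first.
- c1 → R plays A (best of 7, -6, -8, 1, 4); Player 2 gets 6.
- c2 → R plays E (best of 1, -3, -2, 3, 6); Player 2 gets 7.
- c3 → R plays A (best of 2, -2, -7, -2, -8); Player 2 gets 0.
Maximizing over 6, 7, 0, Player 2 chooses c2. Subgame-perfect outcome: (E, c2) with payoffs (6, 7).
Under simultaneous play:
R's best replies: c1→A; c2→E; c3→A.
Player 2's best replies: A→c1; B→c1; C→c2; D→c1; E→c3.
Only (A, c1) has each player best-responding; Nash payoffs (7, 6).
R earns 6 sequentially versus 7 at the Nash outcome: worse off.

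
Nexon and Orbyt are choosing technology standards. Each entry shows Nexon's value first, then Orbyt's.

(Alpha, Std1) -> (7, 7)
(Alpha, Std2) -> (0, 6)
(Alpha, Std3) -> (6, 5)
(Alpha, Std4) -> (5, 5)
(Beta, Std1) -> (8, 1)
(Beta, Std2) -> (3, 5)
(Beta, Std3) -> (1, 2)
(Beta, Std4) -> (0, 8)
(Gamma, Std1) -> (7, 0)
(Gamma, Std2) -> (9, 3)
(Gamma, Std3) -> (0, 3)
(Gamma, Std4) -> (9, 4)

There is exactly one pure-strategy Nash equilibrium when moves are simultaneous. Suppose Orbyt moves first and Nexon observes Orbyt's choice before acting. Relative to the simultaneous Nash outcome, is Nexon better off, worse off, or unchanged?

worse off

Solve by backward induction (Orbyt leads).
- Std1: BR = Beta, leader payoff 1.
- Std2: BR = Gamma, leader payoff 3.
- Std3: BR = Alpha, leader payoff 5.
- Std4: BR = Gamma, leader payoff 4.
Among 1, 3, 5, 4, the best is 5 at Std3. Subgame-perfect outcome: (Alpha, Std3) with payoffs (6, 5).
Under simultaneous play:
Nexon's best replies: Std1→Beta; Std2→Gamma; Std3→Alpha; Std4→Gamma.
Orbyt's best replies: Alpha→Std1; Beta→Std4; Gamma→Std4.
Only (Gamma, Std4) has each player best-responding; Nash payoffs (9, 4).
Nexon earns 6 sequentially versus 9 at the Nash outcome: worse off.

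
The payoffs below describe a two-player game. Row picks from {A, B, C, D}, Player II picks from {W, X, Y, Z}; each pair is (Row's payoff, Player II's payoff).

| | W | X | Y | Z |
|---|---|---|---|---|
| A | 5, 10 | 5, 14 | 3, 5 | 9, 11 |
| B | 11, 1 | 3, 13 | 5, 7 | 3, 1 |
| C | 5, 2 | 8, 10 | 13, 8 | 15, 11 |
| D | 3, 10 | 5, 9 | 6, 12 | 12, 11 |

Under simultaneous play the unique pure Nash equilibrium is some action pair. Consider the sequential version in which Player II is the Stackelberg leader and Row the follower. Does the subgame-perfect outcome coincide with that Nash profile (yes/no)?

yes

Backward induction with Player II moving first.
- W: BR = B, leader payoff 1.
- X: BR = C, leader payoff 10.
- Y: BR = C, leader payoff 8.
- Z: BR = C, leader payoff 11.
Maximizing over 1, 10, 8, 11, Player II chooses Z. Subgame-perfect outcome: (C, Z) with payoffs (15, 11).
Under simultaneous play:
Row's best replies: W→B; X→C; Y→C; Z→C.
Player II's best replies: A→X; B→X; C→Z; D→Y.
Only (C, Z) has each player best-responding; Nash payoffs (15, 11).
Sequential outcome (C, Z) coincides with the Nash profile (C, Z).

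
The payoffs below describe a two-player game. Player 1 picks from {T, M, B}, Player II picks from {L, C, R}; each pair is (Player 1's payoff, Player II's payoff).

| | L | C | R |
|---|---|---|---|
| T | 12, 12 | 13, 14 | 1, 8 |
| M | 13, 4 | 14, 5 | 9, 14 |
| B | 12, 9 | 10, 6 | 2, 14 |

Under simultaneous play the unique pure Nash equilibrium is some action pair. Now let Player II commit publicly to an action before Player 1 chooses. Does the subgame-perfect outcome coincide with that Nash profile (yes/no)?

yes

Player 1 best-responds to each possible Player II move:
- L → Player 1 plays M (best of 12, 13, 12); Player II gets 4.
- C → Player 1 plays M (best of 13, 14, 10); Player II gets 5.
- R → Player 1 plays M (best of 1, 9, 2); Player II gets 14.
Player II's induced payoffs are 4, 5, 14, so Player II commits to R. Subgame-perfect outcome: (M, R) with payoffs (9, 14).
Now find the simultaneous Nash equilibrium.
Player 1's best replies: L→M; C→M; R→M.
Player II's best replies: T→C; M→R; B→R.
Only (M, R) has each player best-responding; Nash payoffs (9, 14).
Sequential outcome (M, R) coincides with the Nash profile (M, R).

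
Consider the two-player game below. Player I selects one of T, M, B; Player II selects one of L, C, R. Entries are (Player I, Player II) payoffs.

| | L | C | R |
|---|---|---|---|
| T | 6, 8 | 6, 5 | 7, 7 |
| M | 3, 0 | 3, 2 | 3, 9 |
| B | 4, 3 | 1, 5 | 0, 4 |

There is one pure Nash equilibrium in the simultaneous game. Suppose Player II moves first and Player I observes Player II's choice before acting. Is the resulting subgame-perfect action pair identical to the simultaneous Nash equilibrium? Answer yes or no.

yes

Solve by backward induction (Player II leads).
- L: Player I compares 6, 3, 4 and picks T; Player II would get 8.
- C: Player I compares 6, 3, 1 and picks T; Player II would get 5.
- R: Player I compares 7, 3, 0 and picks T; Player II would get 7.
Maximizing over 8, 5, 7, Player II chooses L. Subgame-perfect outcome: (T, L) with payoffs (6, 8).
Under simultaneous play:
Player I's best replies: L→T; C→T; R→T.
Player II's best replies: T→L; M→R; B→C.
Only (T, L) has each player best-responding; Nash payoffs (6, 8).
Sequential outcome (T, L) coincides with the Nash profile (T, L).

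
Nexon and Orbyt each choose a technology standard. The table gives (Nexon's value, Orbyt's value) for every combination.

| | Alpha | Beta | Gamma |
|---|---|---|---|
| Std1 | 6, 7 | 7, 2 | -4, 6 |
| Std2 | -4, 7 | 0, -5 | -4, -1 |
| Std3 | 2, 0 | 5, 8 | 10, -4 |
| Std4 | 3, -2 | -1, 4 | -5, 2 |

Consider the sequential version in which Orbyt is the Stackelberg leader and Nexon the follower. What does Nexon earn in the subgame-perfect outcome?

Backward induction with Orbyt moving first.
- Alpha: BR = Std1, leader payoff 7.
- Beta: BR = Std1, leader payoff 2.
- Gamma: BR = Std3, leader payoff -4.
Orbyt's induced payoffs are 7, 2, -4, so Orbyt commits to Alpha. Subgame-perfect outcome: (Std1, Alpha) with payoffs (6, 7).

6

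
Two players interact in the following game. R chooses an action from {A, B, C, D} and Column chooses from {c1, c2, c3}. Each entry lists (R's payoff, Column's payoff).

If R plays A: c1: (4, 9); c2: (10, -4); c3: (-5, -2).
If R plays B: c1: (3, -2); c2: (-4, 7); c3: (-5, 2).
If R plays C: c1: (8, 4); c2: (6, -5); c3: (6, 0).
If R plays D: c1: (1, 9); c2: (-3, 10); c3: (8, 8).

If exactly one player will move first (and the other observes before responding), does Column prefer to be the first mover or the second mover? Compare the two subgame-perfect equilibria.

If R leads: Column's best replies are A→c1, B→c2, C→c1, D→c2; R's induced payoffs 4, -4, 8, -3; outcome (C, c1), payoffs (8, 4).
If Column leads: R's best replies are c1→C, c2→A, c3→D; Column's induced payoffs 4, -4, 8; outcome (D, c3), payoffs (8, 8).
Column gets 8 moving first and 4 moving second, so Column prefers to move first.

first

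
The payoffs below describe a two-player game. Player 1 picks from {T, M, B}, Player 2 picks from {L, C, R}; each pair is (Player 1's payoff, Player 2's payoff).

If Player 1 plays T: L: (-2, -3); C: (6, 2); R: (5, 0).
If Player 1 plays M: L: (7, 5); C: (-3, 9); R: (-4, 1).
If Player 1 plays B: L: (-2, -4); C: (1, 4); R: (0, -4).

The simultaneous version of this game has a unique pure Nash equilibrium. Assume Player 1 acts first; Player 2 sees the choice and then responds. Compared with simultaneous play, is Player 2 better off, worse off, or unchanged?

unchanged

Backward induction with Player 1 moving first.
- T: BR = C, leader payoff 6.
- M: BR = C, leader payoff -3.
- B: BR = C, leader payoff 1.
Player 1's induced payoffs are 6, -3, 1, so Player 1 commits to T. Subgame-perfect outcome: (T, C) with payoffs (6, 2).
For the simultaneous game, intersect best replies.
Player 1's best replies: L→M; C→T; R→T.
Player 2's best replies: T→C; M→C; B→C.
Only (T, C) has each player best-responding; Nash payoffs (6, 2).
Player 2 earns 2 sequentially versus 2 at the Nash outcome: unchanged.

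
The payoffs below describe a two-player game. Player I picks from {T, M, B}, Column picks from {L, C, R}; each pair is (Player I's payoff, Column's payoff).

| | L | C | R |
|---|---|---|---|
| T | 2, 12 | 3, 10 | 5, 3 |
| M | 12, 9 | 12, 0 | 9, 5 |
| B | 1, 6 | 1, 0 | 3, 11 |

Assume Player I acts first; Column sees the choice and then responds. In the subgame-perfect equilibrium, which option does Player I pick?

M

Work backward from Column's decision.
- T → Column plays L (best of 12, 10, 3); Player I gets 2.
- M → Column plays L (best of 9, 0, 5); Player I gets 12.
- B → Column plays R (best of 6, 0, 11); Player I gets 3.
Maximizing over 2, 12, 3, Player I chooses M. Subgame-perfect outcome: (M, L) with payoffs (12, 9).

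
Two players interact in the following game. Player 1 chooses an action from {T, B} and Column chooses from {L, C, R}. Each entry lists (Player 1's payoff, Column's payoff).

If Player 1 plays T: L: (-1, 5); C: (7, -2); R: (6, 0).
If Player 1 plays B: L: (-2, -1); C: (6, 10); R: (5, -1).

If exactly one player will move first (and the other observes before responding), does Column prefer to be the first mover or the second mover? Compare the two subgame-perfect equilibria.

second

If Player 1 leads: Column's best replies are T→L, B→C; Player 1's induced payoffs -1, 6; outcome (B, C), payoffs (6, 10).
If Column leads: Player 1's best replies are L→T, C→T, R→T; Column's induced payoffs 5, -2, 0; outcome (T, L), payoffs (-1, 5).
Column gets 5 moving first and 10 moving second, so Column prefers to move second.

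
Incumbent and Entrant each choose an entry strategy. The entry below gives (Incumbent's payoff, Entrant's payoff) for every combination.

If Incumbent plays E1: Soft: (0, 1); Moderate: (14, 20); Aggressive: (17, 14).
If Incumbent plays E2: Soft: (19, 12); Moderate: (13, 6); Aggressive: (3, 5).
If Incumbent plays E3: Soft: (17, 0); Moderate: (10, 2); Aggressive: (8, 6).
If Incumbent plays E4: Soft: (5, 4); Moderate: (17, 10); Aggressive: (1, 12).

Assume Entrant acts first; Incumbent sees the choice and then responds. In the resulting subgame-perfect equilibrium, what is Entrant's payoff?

14

Backward induction with Entrant moving first.
- Soft: BR = E2, leader payoff 12.
- Moderate: BR = E4, leader payoff 10.
- Aggressive: BR = E1, leader payoff 14.
Maximizing over 12, 10, 14, Entrant chooses Aggressive. Subgame-perfect outcome: (E1, Aggressive) with payoffs (17, 14).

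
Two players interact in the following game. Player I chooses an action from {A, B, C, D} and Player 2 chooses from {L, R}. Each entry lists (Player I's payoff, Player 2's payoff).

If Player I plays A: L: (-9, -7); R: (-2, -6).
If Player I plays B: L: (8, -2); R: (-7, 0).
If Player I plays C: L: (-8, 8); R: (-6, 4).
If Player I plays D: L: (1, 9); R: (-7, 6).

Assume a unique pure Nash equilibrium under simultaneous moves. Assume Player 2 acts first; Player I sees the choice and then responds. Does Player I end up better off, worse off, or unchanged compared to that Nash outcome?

better off

Backward induction with Player 2 moving first.
- L → Player I plays B (best of -9, 8, -8, 1); Player 2 gets -2.
- R → Player I plays A (best of -2, -7, -6, -7); Player 2 gets -6.
Maximizing over -2, -6, Player 2 chooses L. Subgame-perfect outcome: (B, L) with payoffs (8, -2).
For the simultaneous game, intersect best replies.
Player I's best replies: L→B; R→A.
Player 2's best replies: A→R; B→R; C→L; D→L.
The unique mutual best reply is (A, R), giving (-2, -6).
Player I earns 8 sequentially versus -2 at the Nash outcome: better off.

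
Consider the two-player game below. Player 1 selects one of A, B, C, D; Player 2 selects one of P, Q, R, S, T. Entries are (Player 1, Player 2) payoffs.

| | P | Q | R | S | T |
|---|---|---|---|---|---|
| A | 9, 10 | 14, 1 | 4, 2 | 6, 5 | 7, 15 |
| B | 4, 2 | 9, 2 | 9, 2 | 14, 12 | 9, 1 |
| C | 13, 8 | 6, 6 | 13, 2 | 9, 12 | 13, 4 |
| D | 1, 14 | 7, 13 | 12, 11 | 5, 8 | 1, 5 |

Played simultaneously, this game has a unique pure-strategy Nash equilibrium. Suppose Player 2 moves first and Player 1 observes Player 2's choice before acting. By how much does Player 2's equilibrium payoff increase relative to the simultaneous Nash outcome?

Work backward from Player 1's decision.
- P: Player 1 compares 9, 4, 13, 1 and picks C; Player 2 would get 8.
- Q: Player 1 compares 14, 9, 6, 7 and picks A; Player 2 would get 1.
- R: Player 1 compares 4, 9, 13, 12 and picks C; Player 2 would get 2.
- S: Player 1 compares 6, 14, 9, 5 and picks B; Player 2 would get 12.
- T: Player 1 compares 7, 9, 13, 1 and picks C; Player 2 would get 4.
Player 2's induced payoffs are 8, 1, 2, 12, 4, so Player 2 commits to S. Subgame-perfect outcome: (B, S) with payoffs (14, 12).
For the simultaneous game, intersect best replies.
Player 1's best replies: P→C; Q→A; R→C; S→B; T→C.
Player 2's best replies: A→T; B→S; C→S; D→P.
Only (B, S) has each player best-responding; Nash payoffs (14, 12).
Player 2's commitment gain: 12 − 12 = 0.

0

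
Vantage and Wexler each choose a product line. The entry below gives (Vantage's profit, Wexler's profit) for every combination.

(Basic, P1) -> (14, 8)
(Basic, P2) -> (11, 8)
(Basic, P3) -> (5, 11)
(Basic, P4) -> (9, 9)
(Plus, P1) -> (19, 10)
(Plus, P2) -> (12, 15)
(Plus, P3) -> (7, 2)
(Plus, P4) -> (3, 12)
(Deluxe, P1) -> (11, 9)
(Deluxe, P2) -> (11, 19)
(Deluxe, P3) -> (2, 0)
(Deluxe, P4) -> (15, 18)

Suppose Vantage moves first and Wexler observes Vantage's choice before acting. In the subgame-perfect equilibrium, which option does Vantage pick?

Plus

Work backward from Wexler's decision.
- Basic → Wexler plays P3 (best of 8, 8, 11, 9); Vantage gets 5.
- Plus → Wexler plays P2 (best of 10, 15, 2, 12); Vantage gets 12.
- Deluxe → Wexler plays P2 (best of 9, 19, 0, 18); Vantage gets 11.
Among 5, 12, 11, the best is 12 at Plus. Subgame-perfect outcome: (Plus, P2) with payoffs (12, 15).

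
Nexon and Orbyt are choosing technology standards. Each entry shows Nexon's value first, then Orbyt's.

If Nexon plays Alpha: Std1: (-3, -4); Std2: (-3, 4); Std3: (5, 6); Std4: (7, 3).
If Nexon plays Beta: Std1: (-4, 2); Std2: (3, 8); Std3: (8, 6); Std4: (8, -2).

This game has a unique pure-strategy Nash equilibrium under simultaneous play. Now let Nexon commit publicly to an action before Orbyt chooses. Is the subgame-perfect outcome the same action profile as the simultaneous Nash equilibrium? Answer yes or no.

Solve by backward induction (Nexon leads).
- Alpha: BR = Std3, leader payoff 5.
- Beta: BR = Std2, leader payoff 3.
Nexon's induced payoffs are 5, 3, so Nexon commits to Alpha. Subgame-perfect outcome: (Alpha, Std3) with payoffs (5, 6).
Now find the simultaneous Nash equilibrium.
Nexon's best replies: Std1→Alpha; Std2→Beta; Std3→Beta; Std4→Beta.
Orbyt's best replies: Alpha→Std3; Beta→Std2.
The unique mutual best reply is (Beta, Std2), giving (3, 8).
Sequential outcome (Alpha, Std3) differs from the Nash profile (Beta, Std2).

no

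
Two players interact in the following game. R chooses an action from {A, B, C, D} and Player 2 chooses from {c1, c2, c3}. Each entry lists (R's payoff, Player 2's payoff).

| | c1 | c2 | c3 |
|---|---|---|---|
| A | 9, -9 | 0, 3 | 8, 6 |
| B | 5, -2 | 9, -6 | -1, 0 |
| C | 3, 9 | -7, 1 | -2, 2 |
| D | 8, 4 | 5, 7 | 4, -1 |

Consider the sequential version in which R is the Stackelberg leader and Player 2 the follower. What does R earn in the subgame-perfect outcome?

8

Work backward from Player 2's decision.
- A: Player 2 compares -9, 3, 6 and picks c3; R would get 8.
- B: Player 2 compares -2, -6, 0 and picks c3; R would get -1.
- C: Player 2 compares 9, 1, 2 and picks c1; R would get 3.
- D: Player 2 compares 4, 7, -1 and picks c2; R would get 5.
R's induced payoffs are 8, -1, 3, 5, so R commits to A. Subgame-perfect outcome: (A, c3) with payoffs (8, 6).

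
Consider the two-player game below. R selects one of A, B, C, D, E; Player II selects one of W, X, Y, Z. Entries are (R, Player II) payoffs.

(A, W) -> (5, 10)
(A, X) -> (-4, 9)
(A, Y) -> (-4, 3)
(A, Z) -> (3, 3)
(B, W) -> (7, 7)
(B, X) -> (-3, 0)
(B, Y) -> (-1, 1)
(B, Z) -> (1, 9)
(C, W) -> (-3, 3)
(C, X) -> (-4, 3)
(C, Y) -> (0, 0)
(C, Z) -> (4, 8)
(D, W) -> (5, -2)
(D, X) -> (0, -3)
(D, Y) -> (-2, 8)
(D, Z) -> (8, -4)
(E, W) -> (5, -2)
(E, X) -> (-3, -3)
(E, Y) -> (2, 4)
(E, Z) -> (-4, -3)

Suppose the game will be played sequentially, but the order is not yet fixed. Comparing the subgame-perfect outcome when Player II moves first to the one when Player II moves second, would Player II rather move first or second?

If R leads: Player II's best replies are A→W, B→Z, C→Z, D→Y, E→Y; R's induced payoffs 5, 1, 4, -2, 2; outcome (A, W), payoffs (5, 10).
If Player II leads: R's best replies are W→B, X→D, Y→E, Z→D; Player II's induced payoffs 7, -3, 4, -4; outcome (B, W), payoffs (7, 7).
Player II gets 7 moving first and 10 moving second, so Player II prefers to move second.

second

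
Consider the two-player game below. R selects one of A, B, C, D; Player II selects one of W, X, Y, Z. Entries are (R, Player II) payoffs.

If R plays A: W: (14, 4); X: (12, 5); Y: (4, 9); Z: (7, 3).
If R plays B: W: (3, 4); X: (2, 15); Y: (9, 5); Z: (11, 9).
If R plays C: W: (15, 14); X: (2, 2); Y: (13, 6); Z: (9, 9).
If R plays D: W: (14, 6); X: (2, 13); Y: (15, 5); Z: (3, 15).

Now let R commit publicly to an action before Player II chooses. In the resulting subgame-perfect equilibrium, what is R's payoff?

Solve by backward induction (R leads).
- A: Player II compares 4, 5, 9, 3 and picks Y; R would get 4.
- B: Player II compares 4, 15, 5, 9 and picks X; R would get 2.
- C: Player II compares 14, 2, 6, 9 and picks W; R would get 15.
- D: Player II compares 6, 13, 5, 15 and picks Z; R would get 3.
Maximizing over 4, 2, 15, 3, R chooses C. Subgame-perfect outcome: (C, W) with payoffs (15, 14).

15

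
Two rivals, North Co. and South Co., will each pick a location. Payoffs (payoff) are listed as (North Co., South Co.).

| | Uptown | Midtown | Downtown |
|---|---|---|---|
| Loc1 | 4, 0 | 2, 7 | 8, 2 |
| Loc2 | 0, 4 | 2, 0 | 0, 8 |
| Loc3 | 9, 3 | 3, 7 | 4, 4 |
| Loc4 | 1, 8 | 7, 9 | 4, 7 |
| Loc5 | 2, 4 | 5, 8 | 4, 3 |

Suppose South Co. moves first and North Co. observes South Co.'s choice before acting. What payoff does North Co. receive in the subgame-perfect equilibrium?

Backward induction with South Co. moving first.
- Uptown: BR = Loc3, leader payoff 3.
- Midtown: BR = Loc4, leader payoff 9.
- Downtown: BR = Loc1, leader payoff 2.
Maximizing over 3, 9, 2, South Co. chooses Midtown. Subgame-perfect outcome: (Loc4, Midtown) with payoffs (7, 9).

7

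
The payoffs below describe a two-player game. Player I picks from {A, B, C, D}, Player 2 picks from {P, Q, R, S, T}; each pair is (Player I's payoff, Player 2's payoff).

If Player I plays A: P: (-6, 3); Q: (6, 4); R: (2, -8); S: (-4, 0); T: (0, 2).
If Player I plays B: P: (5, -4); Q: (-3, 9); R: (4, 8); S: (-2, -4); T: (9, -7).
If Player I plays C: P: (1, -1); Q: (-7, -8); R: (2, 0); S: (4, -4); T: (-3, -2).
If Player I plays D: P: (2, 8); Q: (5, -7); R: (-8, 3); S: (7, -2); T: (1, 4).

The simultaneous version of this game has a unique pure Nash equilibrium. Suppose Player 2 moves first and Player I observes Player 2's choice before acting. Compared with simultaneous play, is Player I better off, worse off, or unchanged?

worse off

Work backward from Player I's decision.
- P: BR = B, leader payoff -4.
- Q: BR = A, leader payoff 4.
- R: BR = B, leader payoff 8.
- S: BR = D, leader payoff -2.
- T: BR = B, leader payoff -7.
Player 2's induced payoffs are -4, 4, 8, -2, -7, so Player 2 commits to R. Subgame-perfect outcome: (B, R) with payoffs (4, 8).
For the simultaneous game, intersect best replies.
Player I's best replies: P→B; Q→A; R→B; S→D; T→B.
Player 2's best replies: A→Q; B→Q; C→R; D→P.
Only (A, Q) has each player best-responding; Nash payoffs (6, 4).
Player I earns 4 sequentially versus 6 at the Nash outcome: worse off.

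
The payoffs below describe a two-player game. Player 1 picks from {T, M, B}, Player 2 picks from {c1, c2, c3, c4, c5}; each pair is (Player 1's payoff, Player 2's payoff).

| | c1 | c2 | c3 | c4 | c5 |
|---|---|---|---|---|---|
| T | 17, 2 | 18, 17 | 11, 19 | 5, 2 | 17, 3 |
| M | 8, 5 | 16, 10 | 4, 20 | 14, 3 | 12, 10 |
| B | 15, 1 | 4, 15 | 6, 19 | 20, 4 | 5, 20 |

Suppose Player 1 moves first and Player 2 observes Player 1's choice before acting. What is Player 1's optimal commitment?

T

Player 2 best-responds to each possible Player 1 move:
- T: BR = c3, leader payoff 11.
- M: BR = c3, leader payoff 4.
- B: BR = c5, leader payoff 5.
Among 11, 4, 5, the best is 11 at T. Subgame-perfect outcome: (T, c3) with payoffs (11, 19).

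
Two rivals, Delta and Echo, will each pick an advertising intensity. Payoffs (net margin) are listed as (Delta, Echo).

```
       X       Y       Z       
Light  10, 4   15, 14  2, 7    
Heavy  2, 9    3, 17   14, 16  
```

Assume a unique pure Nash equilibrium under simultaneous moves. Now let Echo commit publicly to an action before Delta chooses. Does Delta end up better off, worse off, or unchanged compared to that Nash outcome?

worse off

Work backward from Delta's decision.
- X: Delta compares 10, 2 and picks Light; Echo would get 4.
- Y: Delta compares 15, 3 and picks Light; Echo would get 14.
- Z: Delta compares 2, 14 and picks Heavy; Echo would get 16.
Maximizing over 4, 14, 16, Echo chooses Z. Subgame-perfect outcome: (Heavy, Z) with payoffs (14, 16).
For the simultaneous game, intersect best replies.
Delta's best replies: X→Light; Y→Light; Z→Heavy.
Echo's best replies: Light→Y; Heavy→Y.
Only (Light, Y) has each player best-responding; Nash payoffs (15, 14).
Delta earns 14 sequentially versus 15 at the Nash outcome: worse off.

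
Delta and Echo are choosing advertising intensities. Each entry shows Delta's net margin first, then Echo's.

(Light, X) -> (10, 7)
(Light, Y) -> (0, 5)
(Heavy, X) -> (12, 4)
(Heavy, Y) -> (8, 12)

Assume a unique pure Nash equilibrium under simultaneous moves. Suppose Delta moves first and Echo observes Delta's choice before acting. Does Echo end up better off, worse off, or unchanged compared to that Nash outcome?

worse off

Work backward from Echo's decision.
- Light: BR = X, leader payoff 10.
- Heavy: BR = Y, leader payoff 8.
Delta's induced payoffs are 10, 8, so Delta commits to Light. Subgame-perfect outcome: (Light, X) with payoffs (10, 7).
For the simultaneous game, intersect best replies.
Delta's best replies: X→Heavy; Y→Heavy.
Echo's best replies: Light→X; Heavy→Y.
The unique mutual best reply is (Heavy, Y), giving (8, 12).
Echo earns 7 sequentially versus 12 at the Nash outcome: worse off.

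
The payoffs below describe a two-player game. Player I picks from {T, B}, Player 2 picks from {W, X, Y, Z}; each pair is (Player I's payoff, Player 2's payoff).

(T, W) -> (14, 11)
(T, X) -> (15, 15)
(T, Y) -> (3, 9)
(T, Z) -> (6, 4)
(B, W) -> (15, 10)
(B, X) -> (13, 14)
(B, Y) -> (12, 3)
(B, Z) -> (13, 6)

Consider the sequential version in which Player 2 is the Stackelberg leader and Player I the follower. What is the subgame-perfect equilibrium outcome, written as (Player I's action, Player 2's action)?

(T, X)

Player I best-responds to each possible Player 2 move:
- W → Player I plays B (best of 14, 15); Player 2 gets 10.
- X → Player I plays T (best of 15, 13); Player 2 gets 15.
- Y → Player I plays B (best of 3, 12); Player 2 gets 3.
- Z → Player I plays B (best of 6, 13); Player 2 gets 6.
Among 10, 15, 3, 6, the best is 15 at X. Subgame-perfect outcome: (T, X) with payoffs (15, 15).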